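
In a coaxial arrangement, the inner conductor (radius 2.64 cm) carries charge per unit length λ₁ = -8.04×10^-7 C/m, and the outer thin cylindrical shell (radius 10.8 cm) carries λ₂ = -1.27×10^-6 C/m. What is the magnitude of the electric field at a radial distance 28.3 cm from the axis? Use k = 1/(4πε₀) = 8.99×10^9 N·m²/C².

Take a coaxial cylindrical Gaussian surface of radius r = 28.3 cm and length L (r > 10.8 cm, enclosing both).
λ_enc = λ₁ + λ₂ = (-8.04×10^-7) + (-1.27×10^-6) = -2.074×10^-6 C/m.
Since E is radial and uniform over the curved surface, Φ = E·2πrL = Q_enc/ε₀ = λ_enc L/ε₀.
E = 2k|λ_enc|/r = 2(8.99×10^9)(2.074×10^-6)/(0.283) = 1.32e5 N/C.

|E| ≈ 1.32×10^5 N/C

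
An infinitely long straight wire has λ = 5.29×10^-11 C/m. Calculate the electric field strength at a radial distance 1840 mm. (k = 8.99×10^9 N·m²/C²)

Take a coaxial cylindrical Gaussian surface of radius r = 1840 mm and length L.
Q_enc = λL, so λ_enc = 5.29e-11 C/m.
By Gauss's law (flux through the curved wall only), E·2πrL = λ_enc L/ε₀.
E = 2k|λ_enc|/r = 2(8.99×10^9)(5.29×10^-11)/(1.84) = 0.517 N/C.

|E| ≈ 0.517 N/C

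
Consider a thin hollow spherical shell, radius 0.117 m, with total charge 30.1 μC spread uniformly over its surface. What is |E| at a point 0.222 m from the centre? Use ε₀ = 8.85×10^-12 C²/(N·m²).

5.49×10^6 V/m

Take a concentric spherical Gaussian surface of radius r = 0.222 m (r > 0.117 m).
The entire shell is enclosed: Q_enc = 3.01×10^-5 C.
Since E is radial and uniform over the Gaussian sphere, Φ = E·4πr² = Q_enc/ε₀.
E = |Q_enc|/(4πε₀r²) = (3.01×10^-5)/(4π·8.85×10^-12·(0.222)²) = 5.49×10^6 N/C.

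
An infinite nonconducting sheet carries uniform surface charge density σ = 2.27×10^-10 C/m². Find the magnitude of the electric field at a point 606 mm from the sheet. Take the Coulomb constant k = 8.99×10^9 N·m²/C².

12.8 N/C

The symmetry is planar: E is normal to the sheet and the same magnitude on both sides. Take a pillbox straddling the sheet with end-cap area A.
Flux Φ = 2EA and Q_enc = σA, so 2EA = σA/ε₀ ⇒ E = |σ|/(2ε₀), independent of distance.
E = 2πk|σ| = 2π(8.99×10^9)(2.27×10^-10) = 12.8 N/C.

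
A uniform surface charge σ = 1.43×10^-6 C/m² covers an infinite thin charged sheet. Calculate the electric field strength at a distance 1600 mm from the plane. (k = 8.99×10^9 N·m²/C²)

The symmetry is planar: E is normal to the sheet and the same magnitude on both sides. Take a pillbox straddling the sheet with end-cap area A.
Flux Φ = 2EA and Q_enc = σA, so 2EA = σA/ε₀ ⇒ E = |σ|/(2ε₀), independent of distance.
E = 2πk|σ| = 2π(8.99×10^9)(1.43e-6) = 8.08×10^4 N/C.

8.08e4 N/C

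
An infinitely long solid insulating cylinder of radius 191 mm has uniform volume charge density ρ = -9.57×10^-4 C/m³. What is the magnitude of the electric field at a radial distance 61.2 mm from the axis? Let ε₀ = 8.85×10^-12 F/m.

|E| = 3.31e6 V/m

Choose a coaxial cylinder of radius r = 61.2 mm (arbitrary length L) as the Gaussian surface (r < R).
Charge inside radius r per length L is ρ·πr²·L, so λ_enc = ρπr² = -1.126×10^-5 C/m.
Since E is radial and uniform over the curved surface, Φ = E·2πrL = Q_enc/ε₀ = λ_enc L/ε₀.
E = |λ_enc|/(2πε₀r) = (1.126×10^-5)/(2π·8.85×10^-12·0.0612) = 3.31×10^6 N/C.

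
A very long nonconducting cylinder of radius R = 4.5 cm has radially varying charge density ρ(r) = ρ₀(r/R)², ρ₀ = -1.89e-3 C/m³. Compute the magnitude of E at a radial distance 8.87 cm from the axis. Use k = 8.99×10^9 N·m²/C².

E = 1.22e6 N/C

Coaxial Gaussian cylinder, radius r = 8.87 cm, length L (r > R, full charge per length enclosed).
λ_enc = 2π ∫₀^R ρ₀(r'/R)^2 r' dr' = 2πρ₀R²/4 = -6.012×10^-6 C/m.
By Gauss's law (flux through the curved wall only), E·2πrL = λ_enc L/ε₀.
E = 2k|λ_enc|/r = 2(8.99×10^9)(6.012e-6)/(0.0887) = 1.22×10^6 N/C.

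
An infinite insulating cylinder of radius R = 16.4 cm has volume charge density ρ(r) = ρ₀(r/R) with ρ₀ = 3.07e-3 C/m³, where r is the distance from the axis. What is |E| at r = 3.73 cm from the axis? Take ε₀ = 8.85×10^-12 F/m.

Take a coaxial cylindrical Gaussian surface of radius r = 3.73 cm and length L (r < R).
λ_enc = ∫₀^r ρ(r')·2πr' dr' = (2πρ₀/R)·r^3/3 = 2.035×10^-6 C/m.
Since E is radial and uniform over the curved surface, Φ = E·2πrL = Q_enc/ε₀ = λ_enc L/ε₀.
E = |λ_enc|/(2πε₀r) = (2.035×10^-6)/(2π·8.85×10^-12·0.0373) = 9.81×10^5 N/C.

E = 9.81×10^5 N/C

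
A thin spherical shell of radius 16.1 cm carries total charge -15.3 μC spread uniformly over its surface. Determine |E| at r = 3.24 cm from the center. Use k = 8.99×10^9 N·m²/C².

Take a concentric spherical Gaussian surface of radius r = 3.24 cm (inside the shell, r < 16.1 cm).
All the charge is outside the Gaussian surface: Q_enc = 0, hence E = 0 everywhere inside the shell.

E = 0 (no enclosed charge)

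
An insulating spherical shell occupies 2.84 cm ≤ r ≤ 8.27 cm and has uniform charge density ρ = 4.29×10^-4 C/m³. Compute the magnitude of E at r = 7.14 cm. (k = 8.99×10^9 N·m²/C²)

Use a concentric Gaussian sphere at r = 7.14 cm (within the shell material, 2.84 cm < r < 8.27 cm).
Enclosed charge is the volume from a to r: Q_enc = (4π/3)ρ(r³ − a³) = 6.129×10^-7 C.
Gauss's law: E·4πr² = Q_enc/ε₀.
E = k|Q_enc|/r² = (8.99×10^9)(6.129×10^-7)/(0.0714)² = 1.08e6 N/C.

|E| = 1.08×10^6 N/C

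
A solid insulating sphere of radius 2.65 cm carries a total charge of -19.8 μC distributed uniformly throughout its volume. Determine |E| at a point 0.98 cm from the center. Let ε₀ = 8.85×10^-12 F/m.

|E| = 9.38×10^7 N/C

Take a concentric spherical Gaussian surface of radius r = 0.98 cm (r < R).
Only the charge within r is enclosed: Q_enc = Q·(r/R)³ = (-19.8 μC)·(0.98 cm/2.65 cm)³ = -1.001×10^-6 C.
By Gauss's law, ∮E·dA = E·4πr² = Q_enc/ε₀.
E = |Q_enc|/(4πε₀r²) = (1.001×10^-6)/(4π·8.85×10^-12·(0.0098)²) = 9.38×10^7 N/C.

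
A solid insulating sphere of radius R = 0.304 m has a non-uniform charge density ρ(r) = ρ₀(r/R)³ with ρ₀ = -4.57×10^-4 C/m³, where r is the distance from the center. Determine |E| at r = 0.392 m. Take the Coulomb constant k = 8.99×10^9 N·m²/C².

|E| = 1.57e6 N/C

Symmetry ⇒ E = E(r) r̂. Gaussian sphere of radius r = 0.392 m (r > R, all charge enclosed).
Q_enc = 4π ∫₀^R ρ₀(r'/R)^3 r'² dr' = 4πρ₀R³/6 = -2.689e-5 C.
By Gauss's law, ∮E·dA = E·4πr² = Q_enc/ε₀.
E = k|Q_enc|/r² = (8.99×10^9)(2.689e-5)/(0.392)² = 1.57e6 N/C.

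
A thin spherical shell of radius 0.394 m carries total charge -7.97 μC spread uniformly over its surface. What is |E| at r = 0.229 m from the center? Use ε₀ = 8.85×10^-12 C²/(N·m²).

Symmetry ⇒ E = E(r) r̂. Gaussian sphere of radius r = 0.229 m (inside the shell, r < 0.394 m).
No charge lies within this surface, so Q_enc = 0 and Gauss's law gives E·4πr² = 0 ⇒ E = 0.

E = 0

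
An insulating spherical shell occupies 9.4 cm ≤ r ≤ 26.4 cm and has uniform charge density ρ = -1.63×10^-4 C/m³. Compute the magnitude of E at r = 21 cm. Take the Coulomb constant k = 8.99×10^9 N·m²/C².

|E| = 1.17×10^6 N/C

Use a concentric Gaussian sphere at r = 21 cm (within the shell material, 9.4 cm < r < 26.4 cm).
Enclosed charge is the volume from a to r: Q_enc = (4π/3)ρ(r³ − a³) = -5.756×10^-6 C.
Gauss's law: E·4πr² = Q_enc/ε₀.
E = k|Q_enc|/r² = (8.99×10^9)(5.756e-6)/(0.21)² = 1.17×10^6 N/C.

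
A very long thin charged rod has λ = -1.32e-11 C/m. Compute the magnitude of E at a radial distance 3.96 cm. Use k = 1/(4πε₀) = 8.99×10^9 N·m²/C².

5.99 V/m

By cylindrical symmetry E is radial; use a coaxial Gaussian cylinder of radius 3.96 cm and length L.
Q_enc = λL, so λ_enc = -1.32×10^-11 C/m.
By Gauss's law (flux through the curved wall only), E·2πrL = λ_enc L/ε₀.
E = 2k|λ_enc|/r = 2(8.99×10^9)(1.32e-11)/(0.0396) = 5.99 N/C.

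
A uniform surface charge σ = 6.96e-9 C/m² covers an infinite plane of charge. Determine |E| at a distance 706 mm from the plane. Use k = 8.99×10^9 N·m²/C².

|E| = 393 V/m

The symmetry is planar: E is normal to the sheet and the same magnitude on both sides. Take a pillbox straddling the sheet with end-cap area A.
Only the two end caps contribute flux: Φ = 2EA. With Q_enc = σA, Gauss's law gives E = |σ|/(2ε₀).
E = 2πk|σ| = 2π(8.99×10^9)(6.96×10^-9) = 393 N/C.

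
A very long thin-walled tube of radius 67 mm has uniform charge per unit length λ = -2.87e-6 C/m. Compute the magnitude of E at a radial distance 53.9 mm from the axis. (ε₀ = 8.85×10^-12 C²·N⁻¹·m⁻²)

E = 0

Choose a coaxial cylinder of radius r = 53.9 mm (arbitrary length L) as the Gaussian surface (r < 67 mm, inside the shell).
No charge is enclosed, so Gauss's law gives E·2πrL = 0 ⇒ E = 0.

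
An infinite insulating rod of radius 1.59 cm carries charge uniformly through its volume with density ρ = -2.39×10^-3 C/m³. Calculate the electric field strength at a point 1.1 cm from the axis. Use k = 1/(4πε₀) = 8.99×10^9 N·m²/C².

Choose a coaxial cylinder of radius r = 1.1 cm (arbitrary length L) as the Gaussian surface (r < R).
Charge inside radius r per length L is ρ·πr²·L, so λ_enc = ρπr² = -9.085×10^-7 C/m.
By Gauss's law (flux through the curved wall only), E·2πrL = λ_enc L/ε₀.
E = 2k|λ_enc|/r = 2(8.99×10^9)(9.085e-7)/(0.011) = 1.49×10^6 N/C.

|E| = 1.49e6 V/m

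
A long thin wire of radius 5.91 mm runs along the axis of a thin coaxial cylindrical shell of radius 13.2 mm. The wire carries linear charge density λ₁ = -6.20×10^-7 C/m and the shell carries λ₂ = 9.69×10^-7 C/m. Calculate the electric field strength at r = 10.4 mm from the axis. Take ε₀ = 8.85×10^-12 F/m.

By cylindrical symmetry E is radial; use a coaxial Gaussian cylinder of radius 10.4 mm and length L (between the conductors, 5.91 mm < r < 13.2 mm).
The shell at 13.2 mm lies outside the Gaussian surface, so λ_enc = λ₁ = -6.20×10^-7 C/m.
Applying ∮E·dA = Q_enc/ε₀ with the end caps contributing no flux:
E = |λ_enc|/(2πε₀r) = (6.20×10^-7)/(2π·8.85×10^-12·0.0104) = 1.07×10^6 N/C.

E ≈ 1.07e6 V/m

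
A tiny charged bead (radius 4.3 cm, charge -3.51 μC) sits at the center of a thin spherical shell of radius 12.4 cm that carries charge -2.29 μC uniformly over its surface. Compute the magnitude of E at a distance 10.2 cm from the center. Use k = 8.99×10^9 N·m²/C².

|E| = 3.03×10^6 N/C

Take a concentric spherical Gaussian surface of radius r = 10.2 cm (between the bodies, 4.3 cm < r < 12.4 cm).
Only the inner charge is enclosed; the outer shell contributes nothing inside itself. Q_enc = -3.51 μC = -3.51e-6 C.
By Gauss's law, ∮E·dA = E·4πr² = Q_enc/ε₀.
E = k|Q_enc|/r² = (8.99×10^9)(3.51×10^-6)/(0.102)² = 3.03×10^6 N/C.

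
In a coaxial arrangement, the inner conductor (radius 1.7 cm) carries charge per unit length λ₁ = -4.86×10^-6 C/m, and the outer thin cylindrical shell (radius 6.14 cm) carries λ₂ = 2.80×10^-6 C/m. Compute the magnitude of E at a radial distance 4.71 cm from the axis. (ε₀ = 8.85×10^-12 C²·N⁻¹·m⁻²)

E = 1.86e6 N/C

Choose a coaxial cylinder of radius r = 4.71 cm (arbitrary length L) as the Gaussian surface (between the conductors, 1.7 cm < r < 6.14 cm).
Only the inner wire is enclosed; the outer shell contributes nothing inside itself. λ_enc = λ₁ = -4.86e-6 C/m.
By Gauss's law (flux through the curved wall only), E·2πrL = λ_enc L/ε₀.
E = |λ_enc|/(2πε₀r) = (4.86×10^-6)/(2π·8.85×10^-12·0.0471) = 1.86×10^6 N/C.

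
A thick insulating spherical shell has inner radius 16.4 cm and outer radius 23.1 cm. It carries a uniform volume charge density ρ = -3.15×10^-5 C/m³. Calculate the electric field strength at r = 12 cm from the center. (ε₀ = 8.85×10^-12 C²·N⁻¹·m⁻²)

E = 0 (no enclosed charge)

By spherical symmetry E is radial; choose a Gaussian sphere of radius r = 12 cm (r < 16.4 cm, inside the empty cavity).
No charge is enclosed, so by Gauss's law E·4πr² = 0 ⇒ E = 0.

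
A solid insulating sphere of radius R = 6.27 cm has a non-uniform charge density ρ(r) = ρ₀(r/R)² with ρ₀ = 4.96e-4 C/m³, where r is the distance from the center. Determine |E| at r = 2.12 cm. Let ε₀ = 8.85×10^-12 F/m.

Take a concentric spherical Gaussian surface of radius r = 2.12 cm (r < R).
Q_enc = ∫₀^r ρ(r')·4πr'² dr' = (4πρ₀/R²) ∫₀^r r'^4 dr' = 4πρ₀ r^5/(5·R²) = 1.358×10^-9 C.
Applying ∮E·dA = Q_enc/ε₀ with Φ = E(4πr²):
E = |Q_enc|/(4πε₀r²) = (1.358×10^-9)/(4π·8.85×10^-12·(0.0212)²) = 2.72×10^4 N/C.

E ≈ 2.72×10^4 V/m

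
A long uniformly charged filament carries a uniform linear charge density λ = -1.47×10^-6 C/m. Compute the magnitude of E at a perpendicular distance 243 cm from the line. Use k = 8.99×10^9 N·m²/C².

E ≈ 1.09e4 N/C

Coaxial Gaussian cylinder, radius r = 243 cm, length L.
Q_enc = λL, so λ_enc = -1.47×10^-6 C/m.
Since E is radial and uniform over the curved surface, Φ = E·2πrL = Q_enc/ε₀ = λ_enc L/ε₀.
E = 2k|λ_enc|/r = 2(8.99×10^9)(1.47×10^-6)/(2.43) = 1.09×10^4 N/C.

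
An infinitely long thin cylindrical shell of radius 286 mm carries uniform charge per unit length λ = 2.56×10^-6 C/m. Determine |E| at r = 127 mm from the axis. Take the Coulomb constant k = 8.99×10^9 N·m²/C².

Coaxial Gaussian cylinder, radius r = 127 mm, length L (r < 286 mm, inside the shell).
No charge is enclosed, so Gauss's law gives E·2πrL = 0 ⇒ E = 0.

|E| = 0 N/C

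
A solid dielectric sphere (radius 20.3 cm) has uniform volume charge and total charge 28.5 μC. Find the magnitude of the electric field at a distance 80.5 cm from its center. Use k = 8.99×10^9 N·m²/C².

E = 3.95×10^5 V/m

Use a concentric Gaussian sphere at r = 80.5 cm (r > R, so the entire charge is enclosed).
Q_enc = 28.5 μC = 2.85e-5 C.
Gauss's law: E·4πr² = Q_enc/ε₀.
E = k|Q_enc|/r² = (8.99×10^9)(2.85×10^-5)/(0.805)² = 3.95×10^5 N/C.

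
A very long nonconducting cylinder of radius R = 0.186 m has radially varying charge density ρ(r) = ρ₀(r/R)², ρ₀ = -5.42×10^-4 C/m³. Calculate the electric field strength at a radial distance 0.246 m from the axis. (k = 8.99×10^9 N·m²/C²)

E ≈ 2.15×10^6 N/C

Choose a coaxial cylinder of radius r = 0.246 m (arbitrary length L) as the Gaussian surface (r > R, full charge per length enclosed).
λ_enc = 2π ∫₀^R ρ₀(r'/R)^2 r' dr' = 2πρ₀R²/4 = -2.945×10^-5 C/m.
Gauss's law: E·2πrL = λ_enc L/ε₀.
E = 2k|λ_enc|/r = 2(8.99×10^9)(2.945e-5)/(0.246) = 2.15e6 N/C.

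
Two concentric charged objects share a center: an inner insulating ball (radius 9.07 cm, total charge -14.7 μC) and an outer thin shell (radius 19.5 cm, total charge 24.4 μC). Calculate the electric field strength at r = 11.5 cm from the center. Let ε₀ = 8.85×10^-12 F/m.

Symmetry ⇒ E = E(r) r̂. Gaussian sphere of radius r = 11.5 cm (between the bodies, 9.07 cm < r < 19.5 cm).
The shell at 19.5 cm lies outside the Gaussian surface, so Q_enc = -14.7 μC = -1.47×10^-5 C.
Gauss's law: E·4πr² = Q_enc/ε₀.
E = |Q_enc|/(4πε₀r²) = (1.47×10^-5)/(4π·8.85×10^-12·(0.115)²) = 9.99e6 N/C.

E = 9.99e6 V/m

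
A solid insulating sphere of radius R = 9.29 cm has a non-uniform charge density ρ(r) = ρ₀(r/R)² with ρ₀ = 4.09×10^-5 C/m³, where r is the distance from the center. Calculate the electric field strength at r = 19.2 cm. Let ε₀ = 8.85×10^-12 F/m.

Use a concentric Gaussian sphere at r = 19.2 cm (r > R, all charge enclosed).
Q_enc = 4π ∫₀^R ρ₀(r'/R)^2 r'² dr' = 4πρ₀R³/5 = 8.242×10^-8 C.
Applying ∮E·dA = Q_enc/ε₀ with Φ = E(4πr²):
E = |Q_enc|/(4πε₀r²) = (8.242×10^-8)/(4π·8.85×10^-12·(0.192)²) = 2.01e4 N/C.

|E| = 2.01×10^4 N/C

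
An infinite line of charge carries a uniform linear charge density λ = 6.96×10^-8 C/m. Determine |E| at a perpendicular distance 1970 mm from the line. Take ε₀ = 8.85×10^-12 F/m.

By cylindrical symmetry E is radial; use a coaxial Gaussian cylinder of radius 1970 mm and length L.
Q_enc = λL, so λ_enc = 6.96×10^-8 C/m.
Applying ∮E·dA = Q_enc/ε₀ with the end caps contributing no flux:
E = |λ_enc|/(2πε₀r) = (6.96×10^-8)/(2π·8.85×10^-12·1.97) = 635 N/C.

E ≈ 635 N/C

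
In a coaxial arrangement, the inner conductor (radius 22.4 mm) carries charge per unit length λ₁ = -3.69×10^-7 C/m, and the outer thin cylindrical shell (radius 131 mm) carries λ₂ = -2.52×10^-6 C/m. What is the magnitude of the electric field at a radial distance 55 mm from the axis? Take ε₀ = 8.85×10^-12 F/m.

E = 1.21×10^5 N/C

Choose a coaxial cylinder of radius r = 55 mm (arbitrary length L) as the Gaussian surface (between the conductors, 22.4 mm < r < 131 mm).
The shell at 131 mm lies outside the Gaussian surface, so λ_enc = λ₁ = -3.69×10^-7 C/m.
Gauss's law: E·2πrL = λ_enc L/ε₀.
E = |λ_enc|/(2πε₀r) = (3.69e-7)/(2π·8.85×10^-12·0.055) = 1.21e5 N/C.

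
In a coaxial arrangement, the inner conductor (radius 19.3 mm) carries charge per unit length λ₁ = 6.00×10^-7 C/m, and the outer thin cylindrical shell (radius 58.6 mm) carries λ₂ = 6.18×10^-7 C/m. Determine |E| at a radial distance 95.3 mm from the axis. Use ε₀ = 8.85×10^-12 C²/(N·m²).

By cylindrical symmetry E is radial; use a coaxial Gaussian cylinder of radius 95.3 mm and length L (r > 58.6 mm, enclosing both).
λ_enc = λ₁ + λ₂ = (6.00×10^-7) + (6.18×10^-7) = 1.218×10^-6 C/m.
Gauss's law: E·2πrL = λ_enc L/ε₀.
E = |λ_enc|/(2πε₀r) = (1.218×10^-6)/(2π·8.85×10^-12·0.0953) = 2.30×10^5 N/C.

|E| = 2.30×10^5 V/m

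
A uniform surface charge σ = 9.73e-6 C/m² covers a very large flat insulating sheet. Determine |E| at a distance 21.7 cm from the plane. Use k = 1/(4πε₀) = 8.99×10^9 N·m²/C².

Choose a cylindrical pillbox piercing the sheet, end faces (area A) parallel to it.
Only the two end caps contribute flux: Φ = 2EA. With Q_enc = σA, Gauss's law gives E = |σ|/(2ε₀).
E = 2πk|σ| = 2π(8.99×10^9)(9.73×10^-6) = 5.50×10^5 N/C.

E = 5.50e5 N/C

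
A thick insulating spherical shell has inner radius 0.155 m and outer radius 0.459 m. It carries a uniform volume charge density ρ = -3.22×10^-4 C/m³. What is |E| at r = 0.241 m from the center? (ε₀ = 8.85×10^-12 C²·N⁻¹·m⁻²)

|E| = 2.15e6 N/C

Symmetry ⇒ E = E(r) r̂. Gaussian sphere of radius r = 0.241 m (within the shell material, 0.155 m < r < 0.459 m).
Enclosed charge is the volume from a to r: Q_enc = (4π/3)ρ(r³ − a³) = -1.386×10^-5 C.
Gauss's law: E·4πr² = Q_enc/ε₀.
E = |Q_enc|/(4πε₀r²) = (1.386e-5)/(4π·8.85×10^-12·(0.241)²) = 2.15×10^6 N/C.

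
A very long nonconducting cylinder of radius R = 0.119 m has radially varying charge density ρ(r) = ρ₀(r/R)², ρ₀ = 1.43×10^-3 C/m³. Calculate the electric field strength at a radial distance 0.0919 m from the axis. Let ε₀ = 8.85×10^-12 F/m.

2.21×10^6 N/C

Coaxial Gaussian cylinder, radius r = 0.0919 m, length L (r < R).
λ_enc = ∫₀^r ρ(r')·2πr' dr' = (2πρ₀/R²)·r^4/4 = 1.131×10^-5 C/m.
Applying ∮E·dA = Q_enc/ε₀ with the end caps contributing no flux:
E = |λ_enc|/(2πε₀r) = (1.131e-5)/(2π·8.85×10^-12·0.0919) = 2.21e6 N/C.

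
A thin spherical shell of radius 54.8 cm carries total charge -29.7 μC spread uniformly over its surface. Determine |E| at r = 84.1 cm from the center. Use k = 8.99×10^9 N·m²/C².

|E| ≈ 3.78e5 N/C

Symmetry ⇒ E = E(r) r̂. Gaussian sphere of radius r = 84.1 cm (r > 54.8 cm).
The entire shell is enclosed: Q_enc = -2.97×10^-5 C.
Gauss's law: E·4πr² = Q_enc/ε₀.
E = k|Q_enc|/r² = (8.99×10^9)(2.97×10^-5)/(0.841)² = 3.78e5 N/C.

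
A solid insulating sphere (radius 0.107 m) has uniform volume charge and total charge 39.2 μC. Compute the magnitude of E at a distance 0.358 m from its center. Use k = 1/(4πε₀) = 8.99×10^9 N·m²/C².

2.75e6 N/C

Take a concentric spherical Gaussian surface of radius r = 0.358 m (r > R, so the entire charge is enclosed).
Q_enc = 39.2 μC = 3.92×10^-5 C.
Since E is radial and uniform over the Gaussian sphere, Φ = E·4πr² = Q_enc/ε₀.
E = k|Q_enc|/r² = (8.99×10^9)(3.92e-5)/(0.358)² = 2.75×10^6 N/C.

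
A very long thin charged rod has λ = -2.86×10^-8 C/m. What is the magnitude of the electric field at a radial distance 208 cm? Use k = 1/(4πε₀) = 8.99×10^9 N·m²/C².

|E| = 247 N/C

Take a coaxial cylindrical Gaussian surface of radius r = 208 cm and length L.
Q_enc = λL, so λ_enc = -2.86×10^-8 C/m.
Since E is radial and uniform over the curved surface, Φ = E·2πrL = Q_enc/ε₀ = λ_enc L/ε₀.
E = 2k|λ_enc|/r = 2(8.99×10^9)(2.86×10^-8)/(2.08) = 247 N/C.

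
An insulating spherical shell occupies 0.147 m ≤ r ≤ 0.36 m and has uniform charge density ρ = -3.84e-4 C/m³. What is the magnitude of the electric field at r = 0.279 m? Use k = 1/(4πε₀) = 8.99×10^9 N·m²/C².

|E| ≈ 3.44×10^6 N/C

Symmetry ⇒ E = E(r) r̂. Gaussian sphere of radius r = 0.279 m (within the shell material, 0.147 m < r < 0.36 m).
Enclosed charge is the volume from a to r: Q_enc = (4π/3)ρ(r³ − a³) = -2.982×10^-5 C.
By Gauss's law, ∮E·dA = E·4πr² = Q_enc/ε₀.
E = k|Q_enc|/r² = (8.99×10^9)(2.982e-5)/(0.279)² = 3.44×10^6 N/C.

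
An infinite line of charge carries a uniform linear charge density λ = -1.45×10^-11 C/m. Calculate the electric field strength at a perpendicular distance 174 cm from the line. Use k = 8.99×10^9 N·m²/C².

E = 0.15 N/C

Take a coaxial cylindrical Gaussian surface of radius r = 174 cm and length L.
Q_enc = λL, so λ_enc = -1.45×10^-11 C/m.
Since E is radial and uniform over the curved surface, Φ = E·2πrL = Q_enc/ε₀ = λ_enc L/ε₀.
E = 2k|λ_enc|/r = 2(8.99×10^9)(1.45e-11)/(1.74) = 0.15 N/C.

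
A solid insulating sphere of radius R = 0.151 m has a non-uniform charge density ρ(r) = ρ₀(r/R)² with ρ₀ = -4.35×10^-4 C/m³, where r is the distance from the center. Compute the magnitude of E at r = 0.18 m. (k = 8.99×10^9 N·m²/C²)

Take a concentric spherical Gaussian surface of radius r = 0.18 m (r > R, all charge enclosed).
Q_enc = 4π ∫₀^R ρ₀(r'/R)^2 r'² dr' = 4πρ₀R³/5 = -3.764×10^-6 C.
By Gauss's law, ∮E·dA = E·4πr² = Q_enc/ε₀.
E = k|Q_enc|/r² = (8.99×10^9)(3.764×10^-6)/(0.18)² = 1.04×10^6 N/C.

1.04×10^6 N/C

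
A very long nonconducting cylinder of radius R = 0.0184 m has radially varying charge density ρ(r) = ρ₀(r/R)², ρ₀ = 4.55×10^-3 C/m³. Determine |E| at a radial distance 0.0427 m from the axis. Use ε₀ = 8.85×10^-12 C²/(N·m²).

Choose a coaxial cylinder of radius r = 0.0427 m (arbitrary length L) as the Gaussian surface (r > R, full charge per length enclosed).
λ_enc = 2π ∫₀^R ρ₀(r'/R)^2 r' dr' = 2πρ₀R²/4 = 2.42e-6 C/m.
By Gauss's law (flux through the curved wall only), E·2πrL = λ_enc L/ε₀.
E = |λ_enc|/(2πε₀r) = (2.42×10^-6)/(2π·8.85×10^-12·0.0427) = 1.02×10^6 N/C.

|E| ≈ 1.02×10^6 N/C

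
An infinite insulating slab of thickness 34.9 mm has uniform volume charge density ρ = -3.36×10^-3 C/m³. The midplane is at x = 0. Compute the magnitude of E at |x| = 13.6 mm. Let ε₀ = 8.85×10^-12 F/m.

By symmetry E is perpendicular to the slab. A Gaussian pillbox from −13.6 mm to +13.6 mm (face area A) lies entirely within the slab.
Q_enc = ρ·(2x)·A and flux = 2EA, so 2EA = 2ρxA/ε₀ ⇒ E = |ρ|x/ε₀.
E = (3.36e-3)(0.0136)/(8.85×10^-12) = 5.16×10^6 N/C.

E = 5.16×10^6 N/C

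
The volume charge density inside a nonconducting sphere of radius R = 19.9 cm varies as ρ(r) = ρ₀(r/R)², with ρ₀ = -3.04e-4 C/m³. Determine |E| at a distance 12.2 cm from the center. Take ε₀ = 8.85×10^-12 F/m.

Use a concentric Gaussian sphere at r = 12.2 cm (r < R).
Q_enc = ∫₀^r ρ(r')·4πr'² dr' = (4πρ₀/R²) ∫₀^r r'^4 dr' = 4πρ₀ r^5/(5·R²) = -5.214e-7 C.
Since E is radial and uniform over the Gaussian sphere, Φ = E·4πr² = Q_enc/ε₀.
E = |Q_enc|/(4πε₀r²) = (5.214×10^-7)/(4π·8.85×10^-12·(0.122)²) = 3.15e5 N/C.

3.15e5 N/C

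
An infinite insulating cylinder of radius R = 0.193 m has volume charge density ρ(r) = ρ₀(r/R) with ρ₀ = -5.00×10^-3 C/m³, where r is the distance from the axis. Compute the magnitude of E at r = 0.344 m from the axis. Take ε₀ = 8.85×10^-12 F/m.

Take a coaxial cylindrical Gaussian surface of radius r = 0.344 m and length L (r > R, full charge per length enclosed).
λ_enc = 2π ∫₀^R ρ₀(r'/R)^1 r' dr' = 2πρ₀R²/3 = -3.901×10^-4 C/m.
Since E is radial and uniform over the curved surface, Φ = E·2πrL = Q_enc/ε₀ = λ_enc L/ε₀.
E = |λ_enc|/(2πε₀r) = (3.901×10^-4)/(2π·8.85×10^-12·0.344) = 2.04×10^7 N/C.

2.04e7 N/C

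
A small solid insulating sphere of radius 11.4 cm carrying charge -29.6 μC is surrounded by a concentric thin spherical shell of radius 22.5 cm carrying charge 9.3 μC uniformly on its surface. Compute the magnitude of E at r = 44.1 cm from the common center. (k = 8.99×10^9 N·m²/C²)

Take a concentric spherical Gaussian surface of radius r = 44.1 cm (r > 22.5 cm, enclosing both).
Q_enc = (-29.6 μC) + (9.3 μC) = -2.03×10^-5 C.
Gauss's law: E·4πr² = Q_enc/ε₀.
E = k|Q_enc|/r² = (8.99×10^9)(2.03×10^-5)/(0.441)² = 9.38×10^5 N/C.

E ≈ 9.38×10^5 N/C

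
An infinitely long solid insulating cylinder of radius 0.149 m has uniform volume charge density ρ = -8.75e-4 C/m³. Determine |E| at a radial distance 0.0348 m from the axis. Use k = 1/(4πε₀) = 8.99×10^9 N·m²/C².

E = 1.72e6 N/C

Take a coaxial cylindrical Gaussian surface of radius r = 0.0348 m and length L (r < R).
Enclosed charge per unit length: λ_enc = ρ·πr² = (-8.75×10^-4)π(0.0348)² = -3.329×10^-6 C/m.
Applying ∮E·dA = Q_enc/ε₀ with the end caps contributing no flux:
E = 2k|λ_enc|/r = 2(8.99×10^9)(3.329×10^-6)/(0.0348) = 1.72×10^6 N/C.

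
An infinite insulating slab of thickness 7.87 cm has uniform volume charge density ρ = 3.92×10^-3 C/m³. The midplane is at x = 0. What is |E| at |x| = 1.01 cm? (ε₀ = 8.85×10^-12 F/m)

E = 4.47×10^6 N/C

By symmetry E is perpendicular to the slab. A Gaussian pillbox from −1.01 cm to +1.01 cm (face area A) lies entirely within the slab.
Q_enc = ρ·(2x)·A and flux = 2EA, so 2EA = 2ρxA/ε₀ ⇒ E = |ρ|x/ε₀.
E = (3.92e-3)(0.0101)/(8.85×10^-12) = 4.47×10^6 N/C.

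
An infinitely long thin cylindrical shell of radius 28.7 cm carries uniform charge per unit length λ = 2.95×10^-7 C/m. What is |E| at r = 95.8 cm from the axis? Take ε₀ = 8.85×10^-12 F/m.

By cylindrical symmetry E is radial; use a coaxial Gaussian cylinder of radius 95.8 cm and length L (r > 28.7 cm).
The full line charge is enclosed: λ_enc = 2.95×10^-7 C/m.
Since E is radial and uniform over the curved surface, Φ = E·2πrL = Q_enc/ε₀ = λ_enc L/ε₀.
E = |λ_enc|/(2πε₀r) = (2.95e-7)/(2π·8.85×10^-12·0.958) = 5.54×10^3 N/C.

E ≈ 5.54×10^3 N/C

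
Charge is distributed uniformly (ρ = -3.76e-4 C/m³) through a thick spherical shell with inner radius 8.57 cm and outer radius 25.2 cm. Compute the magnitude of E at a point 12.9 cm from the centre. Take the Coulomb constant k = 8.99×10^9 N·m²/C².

By spherical symmetry E is radial; choose a Gaussian sphere of radius r = 12.9 cm (within the shell material, 8.57 cm < r < 25.2 cm).
Only the shell between 8.57 cm and r is enclosed: Q_enc = ρ·(4π/3)(r³ − a³) = (-3.76e-4)·(4π/3)·((0.129)³ − (0.0857)³) = -2.39e-6 C.
Since E is radial and uniform over the Gaussian sphere, Φ = E·4πr² = Q_enc/ε₀.
E = k|Q_enc|/r² = (8.99×10^9)(2.39e-6)/(0.129)² = 1.29e6 N/C.

E ≈ 1.29e6 V/m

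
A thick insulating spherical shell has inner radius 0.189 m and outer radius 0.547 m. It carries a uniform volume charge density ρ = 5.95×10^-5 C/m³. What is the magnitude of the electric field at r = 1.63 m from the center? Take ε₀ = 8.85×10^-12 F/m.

|E| = 1.32e5 N/C

Take a concentric spherical Gaussian surface of radius r = 1.63 m (r > 0.547 m, enclosing the whole shell).
Q_enc = ρ·(4π/3)(b³ − a³) = (5.95×10^-5)·(4π/3)·((0.547)³ − (0.189)³) = 3.911e-5 C.
Since E is radial and uniform over the Gaussian sphere, Φ = E·4πr² = Q_enc/ε₀.
E = |Q_enc|/(4πε₀r²) = (3.911e-5)/(4π·8.85×10^-12·(1.63)²) = 1.32e5 N/C.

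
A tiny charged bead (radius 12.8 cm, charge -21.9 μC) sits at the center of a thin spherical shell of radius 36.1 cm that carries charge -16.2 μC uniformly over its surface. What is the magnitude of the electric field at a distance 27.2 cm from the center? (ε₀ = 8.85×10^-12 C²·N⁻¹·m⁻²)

Use a concentric Gaussian sphere at r = 27.2 cm (between the bodies, 12.8 cm < r < 36.1 cm).
Only the inner charge is enclosed; the outer shell contributes nothing inside itself. Q_enc = -21.9 μC = -2.19×10^-5 C.
Gauss's law: E·4πr² = Q_enc/ε₀.
E = |Q_enc|/(4πε₀r²) = (2.19×10^-5)/(4π·8.85×10^-12·(0.272)²) = 2.66×10^6 N/C.

2.66×10^6 V/m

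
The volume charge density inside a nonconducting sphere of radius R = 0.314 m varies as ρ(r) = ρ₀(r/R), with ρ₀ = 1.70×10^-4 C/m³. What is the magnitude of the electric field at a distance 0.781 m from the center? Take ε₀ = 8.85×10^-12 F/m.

E = 2.44×10^5 N/C

Use a concentric Gaussian sphere at r = 0.781 m (r > R, all charge enclosed).
Q_enc = 4π ∫₀^R ρ₀(r'/R)^1 r'² dr' = 4πρ₀R³/4 = 1.653e-5 C.
Gauss's law: E·4πr² = Q_enc/ε₀.
E = |Q_enc|/(4πε₀r²) = (1.653×10^-5)/(4π·8.85×10^-12·(0.781)²) = 2.44×10^5 N/C.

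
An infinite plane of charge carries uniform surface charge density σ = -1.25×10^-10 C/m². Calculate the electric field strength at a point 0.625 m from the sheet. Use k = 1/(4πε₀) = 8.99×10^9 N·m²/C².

By planar symmetry E is perpendicular to the sheet and uniform; use a Gaussian pillbox with flat faces of area A on each side of the sheet.
Only the two end caps contribute flux: Φ = 2EA. With Q_enc = σA, Gauss's law gives E = |σ|/(2ε₀).
E = 2πk|σ| = 2π(8.99×10^9)(1.25×10^-10) = 7.06 N/C.

|E| = 7.06 N/C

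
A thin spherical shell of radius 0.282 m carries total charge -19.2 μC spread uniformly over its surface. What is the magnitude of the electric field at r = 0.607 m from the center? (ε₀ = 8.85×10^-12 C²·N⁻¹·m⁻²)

By spherical symmetry E is radial; choose a Gaussian sphere of radius r = 0.607 m (r > 0.282 m).
The entire shell is enclosed: Q_enc = -1.92×10^-5 C.
Gauss's law: E·4πr² = Q_enc/ε₀.
E = |Q_enc|/(4πε₀r²) = (1.92×10^-5)/(4π·8.85×10^-12·(0.607)²) = 4.69×10^5 N/C.

4.69×10^5 N/C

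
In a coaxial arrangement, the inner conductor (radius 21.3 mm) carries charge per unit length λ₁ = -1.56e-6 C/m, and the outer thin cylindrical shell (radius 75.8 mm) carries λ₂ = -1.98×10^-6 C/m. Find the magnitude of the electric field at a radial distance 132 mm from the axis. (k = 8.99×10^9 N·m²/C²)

|E| ≈ 4.82×10^5 V/m

Choose a coaxial cylinder of radius r = 132 mm (arbitrary length L) as the Gaussian surface (r > 75.8 mm, enclosing both).
λ_enc = λ₁ + λ₂ = (-1.56×10^-6) + (-1.98×10^-6) = -3.54e-6 C/m.
Since E is radial and uniform over the curved surface, Φ = E·2πrL = Q_enc/ε₀ = λ_enc L/ε₀.
E = 2k|λ_enc|/r = 2(8.99×10^9)(3.54e-6)/(0.132) = 4.82×10^5 N/C.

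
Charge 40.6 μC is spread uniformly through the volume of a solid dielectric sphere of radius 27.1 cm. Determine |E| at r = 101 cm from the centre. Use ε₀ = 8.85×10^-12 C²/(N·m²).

3.58×10^5 N/C

Take a concentric spherical Gaussian surface of radius r = 101 cm (r > R, so the entire charge is enclosed).
Q_enc = 40.6 μC = 4.06×10^-5 C.
Since E is radial and uniform over the Gaussian sphere, Φ = E·4πr² = Q_enc/ε₀.
E = |Q_enc|/(4πε₀r²) = (4.06×10^-5)/(4π·8.85×10^-12·(1.01)²) = 3.58×10^5 N/C.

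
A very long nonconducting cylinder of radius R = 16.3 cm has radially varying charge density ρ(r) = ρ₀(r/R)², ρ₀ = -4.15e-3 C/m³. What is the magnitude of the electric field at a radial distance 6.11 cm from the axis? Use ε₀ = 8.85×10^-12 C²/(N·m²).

By cylindrical symmetry E is radial; use a coaxial Gaussian cylinder of radius 6.11 cm and length L (r < R).
Integrating ρ over the cross-section to radius r: λ_enc = (2πρ₀/R²) ∫₀^r r'^3 dr' = 2πρ₀ r^4/(4·R²) = -3.419×10^-6 C/m.
Applying ∮E·dA = Q_enc/ε₀ with the end caps contributing no flux:
E = |λ_enc|/(2πε₀r) = (3.419e-6)/(2π·8.85×10^-12·0.0611) = 1.01×10^6 N/C.

E = 1.01e6 V/m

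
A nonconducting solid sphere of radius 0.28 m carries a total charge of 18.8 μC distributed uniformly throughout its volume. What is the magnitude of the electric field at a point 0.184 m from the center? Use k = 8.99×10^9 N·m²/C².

Symmetry ⇒ E = E(r) r̂. Gaussian sphere of radius r = 0.184 m (r < R).
Only the charge within r is enclosed: Q_enc = Q·(r/R)³ = (18.8 μC)·(0.184 m/0.28 m)³ = 5.335×10^-6 C.
By Gauss's law, ∮E·dA = E·4πr² = Q_enc/ε₀.
E = k|Q_enc|/r² = (8.99×10^9)(5.335×10^-6)/(0.184)² = 1.42e6 N/C.

1.42×10^6 N/C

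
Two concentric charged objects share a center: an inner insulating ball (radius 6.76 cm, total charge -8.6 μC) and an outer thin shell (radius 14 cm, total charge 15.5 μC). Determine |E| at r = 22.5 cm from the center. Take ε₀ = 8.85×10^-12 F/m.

Use a concentric Gaussian sphere at r = 22.5 cm (r > 14 cm, enclosing both).
Q_enc = (-8.6 μC) + (15.5 μC) = 6.90e-6 C.
Applying ∮E·dA = Q_enc/ε₀ with Φ = E(4πr²):
E = |Q_enc|/(4πε₀r²) = (6.90×10^-6)/(4π·8.85×10^-12·(0.225)²) = 1.23×10^6 N/C.

E ≈ 1.23×10^6 N/C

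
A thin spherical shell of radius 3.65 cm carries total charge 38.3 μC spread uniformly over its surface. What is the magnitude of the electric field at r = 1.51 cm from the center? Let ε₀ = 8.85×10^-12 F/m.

Use a concentric Gaussian sphere at r = 1.51 cm (inside the shell, r < 3.65 cm).
No charge lies within this surface, so Q_enc = 0 and Gauss's law gives E·4πr² = 0 ⇒ E = 0.

E = 0 (no enclosed charge)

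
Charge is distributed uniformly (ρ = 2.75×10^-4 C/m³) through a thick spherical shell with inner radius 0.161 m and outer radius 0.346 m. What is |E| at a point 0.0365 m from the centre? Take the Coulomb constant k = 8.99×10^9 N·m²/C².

E = 0 (no enclosed charge)

Symmetry ⇒ E = E(r) r̂. Gaussian sphere of radius r = 0.0365 m (r < 0.161 m, inside the empty cavity).
No charge is enclosed, so by Gauss's law E·4πr² = 0 ⇒ E = 0.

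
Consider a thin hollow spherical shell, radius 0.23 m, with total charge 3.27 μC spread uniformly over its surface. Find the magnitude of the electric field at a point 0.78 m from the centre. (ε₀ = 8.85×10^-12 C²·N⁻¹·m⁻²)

By spherical symmetry E is radial; choose a Gaussian sphere of radius r = 0.78 m (r > 0.23 m).
The entire shell is enclosed: Q_enc = 3.27×10^-6 C.
Applying ∮E·dA = Q_enc/ε₀ with Φ = E(4πr²):
E = |Q_enc|/(4πε₀r²) = (3.27×10^-6)/(4π·8.85×10^-12·(0.78)²) = 4.83e4 N/C.

|E| ≈ 4.83×10^4 V/m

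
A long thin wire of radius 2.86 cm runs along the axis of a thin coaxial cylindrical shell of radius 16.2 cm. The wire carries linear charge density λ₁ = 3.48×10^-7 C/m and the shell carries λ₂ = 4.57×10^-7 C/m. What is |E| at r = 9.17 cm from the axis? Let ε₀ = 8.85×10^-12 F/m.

Coaxial Gaussian cylinder, radius r = 9.17 cm, length L (between the conductors, 2.86 cm < r < 16.2 cm).
The shell at 16.2 cm lies outside the Gaussian surface, so λ_enc = λ₁ = 3.48×10^-7 C/m.
Gauss's law: E·2πrL = λ_enc L/ε₀.
E = |λ_enc|/(2πε₀r) = (3.48×10^-7)/(2π·8.85×10^-12·0.0917) = 6.82×10^4 N/C.

E ≈ 6.82e4 V/m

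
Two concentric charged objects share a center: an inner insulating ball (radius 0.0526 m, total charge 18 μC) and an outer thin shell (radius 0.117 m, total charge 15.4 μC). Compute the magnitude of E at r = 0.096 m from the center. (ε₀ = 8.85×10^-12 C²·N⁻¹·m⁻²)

Take a concentric spherical Gaussian surface of radius r = 0.096 m (between the bodies, 0.0526 m < r < 0.117 m).
The shell at 0.117 m lies outside the Gaussian surface, so Q_enc = 18 μC = 1.80×10^-5 C.
Applying ∮E·dA = Q_enc/ε₀ with Φ = E(4πr²):
E = |Q_enc|/(4πε₀r²) = (1.80e-5)/(4π·8.85×10^-12·(0.096)²) = 1.76e7 N/C.

|E| = 1.76e7 V/m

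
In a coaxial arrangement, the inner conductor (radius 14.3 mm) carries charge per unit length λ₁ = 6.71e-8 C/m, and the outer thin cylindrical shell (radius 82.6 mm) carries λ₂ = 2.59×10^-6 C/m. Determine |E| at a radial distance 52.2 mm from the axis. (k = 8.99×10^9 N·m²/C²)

E ≈ 2.31e4 N/C

Coaxial Gaussian cylinder, radius r = 52.2 mm, length L (between the conductors, 14.3 mm < r < 82.6 mm).
Only the inner wire is enclosed; the outer shell contributes nothing inside itself. λ_enc = λ₁ = 6.71×10^-8 C/m.
Applying ∮E·dA = Q_enc/ε₀ with the end caps contributing no flux:
E = 2k|λ_enc|/r = 2(8.99×10^9)(6.71e-8)/(0.0522) = 2.31×10^4 N/C.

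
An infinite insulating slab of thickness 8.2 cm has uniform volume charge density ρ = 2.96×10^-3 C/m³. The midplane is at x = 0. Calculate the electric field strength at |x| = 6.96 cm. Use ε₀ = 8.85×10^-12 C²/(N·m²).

|E| ≈ 1.37e7 N/C

The point |x| = 6.96 cm lies outside the slab (half-thickness 0.041 m). A symmetric pillbox spanning the full slab encloses Q_enc = ρ·d·A.
Flux = 2EA ⇒ E = |ρ|d/(2ε₀), independent of distance outside.
E = (2.96×10^-3)(0.082)/(2·8.85×10^-12) = 1.37e7 N/C.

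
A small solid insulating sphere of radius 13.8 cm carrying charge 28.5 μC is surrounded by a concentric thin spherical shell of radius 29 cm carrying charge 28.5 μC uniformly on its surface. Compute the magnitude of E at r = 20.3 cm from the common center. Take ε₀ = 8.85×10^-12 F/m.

Use a concentric Gaussian sphere at r = 20.3 cm (between the bodies, 13.8 cm < r < 29 cm).
Only the inner charge is enclosed; the outer shell contributes nothing inside itself. Q_enc = 28.5 μC = 2.85×10^-5 C.
By Gauss's law, ∮E·dA = E·4πr² = Q_enc/ε₀.
E = |Q_enc|/(4πε₀r²) = (2.85×10^-5)/(4π·8.85×10^-12·(0.203)²) = 6.22×10^6 N/C.

E ≈ 6.22×10^6 N/C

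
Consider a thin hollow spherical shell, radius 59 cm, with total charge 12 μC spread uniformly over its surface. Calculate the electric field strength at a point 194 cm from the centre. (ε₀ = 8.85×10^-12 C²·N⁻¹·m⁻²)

E = 2.87×10^4 N/C

Take a concentric spherical Gaussian surface of radius r = 194 cm (r > 59 cm).
The entire shell is enclosed: Q_enc = 1.20e-5 C.
Applying ∮E·dA = Q_enc/ε₀ with Φ = E(4πr²):
E = |Q_enc|/(4πε₀r²) = (1.20e-5)/(4π·8.85×10^-12·(1.94)²) = 2.87×10^4 N/C.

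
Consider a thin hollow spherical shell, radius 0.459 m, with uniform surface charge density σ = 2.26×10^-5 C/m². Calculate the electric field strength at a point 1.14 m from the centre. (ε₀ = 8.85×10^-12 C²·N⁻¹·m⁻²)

4.14×10^5 N/C

Take a concentric spherical Gaussian surface of radius r = 1.14 m (r > 0.459 m).
The entire shell is enclosed: Q_enc = σ·4πR² = (2.26×10^-5)·4π·(0.459)² = 5.983×10^-5 C.
By Gauss's law, ∮E·dA = E·4πr² = Q_enc/ε₀.
E = |Q_enc|/(4πε₀r²) = (5.983×10^-5)/(4π·8.85×10^-12·(1.14)²) = 4.14×10^5 N/C.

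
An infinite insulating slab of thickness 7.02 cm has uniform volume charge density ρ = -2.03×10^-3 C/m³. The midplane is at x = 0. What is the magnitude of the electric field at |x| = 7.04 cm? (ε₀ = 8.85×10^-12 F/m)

E ≈ 8.05×10^6 V/m

The point |x| = 7.04 cm lies outside the slab (half-thickness 0.0351 m). A symmetric pillbox spanning the full slab encloses Q_enc = ρ·d·A.
Flux = 2EA ⇒ E = |ρ|d/(2ε₀), independent of distance outside.
E = (2.03e-3)(0.0702)/(2·8.85×10^-12) = 8.05×10^6 N/C.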